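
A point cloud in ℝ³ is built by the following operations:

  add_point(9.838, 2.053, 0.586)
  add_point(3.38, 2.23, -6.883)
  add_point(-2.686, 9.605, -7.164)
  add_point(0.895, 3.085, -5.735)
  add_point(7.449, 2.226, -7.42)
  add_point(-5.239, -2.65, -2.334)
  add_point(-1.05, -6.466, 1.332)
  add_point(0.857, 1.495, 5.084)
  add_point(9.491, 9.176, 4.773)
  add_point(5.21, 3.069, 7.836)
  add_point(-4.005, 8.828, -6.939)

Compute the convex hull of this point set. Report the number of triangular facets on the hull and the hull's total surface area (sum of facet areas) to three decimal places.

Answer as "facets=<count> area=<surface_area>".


10 of the 11 inputs are extreme points: [0, 1, 2, 4, 5, 6, 7, 8, 9, 10].

Triangle areas on the boundary:
  f1: (p8, p9, p0) → 29.9729
  f2: (p4, p8, p0) → 30.7655
  f3: (p4, p8, p2) → 87.3067
  f4: (p6, p9, p0) → 55.1270
  f5: (p6, p4, p5) → 48.3249
  f6: (p6, p4, p0) → 57.0983
  f7: (p7, p6, p5) → 30.0794
  f8: (p7, p6, p9) → 18.5799
  f9: (p1, p4, p5) → 12.1996
  f10: (p10, p7, p9) → 33.9587
  f11: (p10, p8, p2) → 11.4726
  f12: (p10, p8, p9) → 71.0410
  f13: (p10, p7, p5) → 64.1408
  f14: (p10, p1, p5) → 51.6659
  f15: (p10, p4, p2) → 8.9060
  f16: (p10, p1, p4) → 13.6870
Σ area = 624.326

Euler characteristic 10−24+16 = 2 ✓

facets=16 area=624.326


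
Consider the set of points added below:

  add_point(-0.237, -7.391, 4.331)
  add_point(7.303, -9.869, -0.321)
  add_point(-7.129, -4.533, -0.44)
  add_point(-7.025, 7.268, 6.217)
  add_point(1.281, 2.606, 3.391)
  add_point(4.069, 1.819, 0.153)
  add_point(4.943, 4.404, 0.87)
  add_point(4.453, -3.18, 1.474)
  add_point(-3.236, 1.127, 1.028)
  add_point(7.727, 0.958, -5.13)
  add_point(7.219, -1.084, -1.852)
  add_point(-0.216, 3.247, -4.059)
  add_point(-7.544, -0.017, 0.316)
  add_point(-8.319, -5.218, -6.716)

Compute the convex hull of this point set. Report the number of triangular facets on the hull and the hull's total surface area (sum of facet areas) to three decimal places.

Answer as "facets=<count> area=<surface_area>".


facets=20 area=664.177

Extreme-point indices: [0, 1, 2, 3, 4, 6, 7, 9, 10, 11, 12, 13] — 12 of 14 on the boundary.

Per-facet area ½‖(b−a)×(c−a)‖:
  f1: (p1, p9, p13) → 96.8695
  f2: (p0, p1, p13) → 63.3109
  f3: (p11, p9, p13) → 45.4286
  f4: (p11, p3, p13) → 77.8383
  f5: (p6, p11, p9) → 25.1883
  f6: (p6, p11, p3) → 45.7642
  f7: (p2, p0, p13) → 21.9524
  f8: (p2, p0, p3) → 59.9947
  f9: (p10, p1, p9) → 13.0536
  f10: (p10, p6, p9) → 12.7155
  f11: (p10, p6, p1) → 18.9711
  f12: (p4, p0, p3) → 47.9518
  f13: (p4, p6, p3) → 18.8412
  f14: (p12, p3, p13) → 10.3839
  f15: (p12, p2, p13) → 14.3047
  f16: (p12, p2, p3) → 10.9982
  f17: (p7, p6, p1) → 15.2640
  f18: (p7, p4, p6) → 16.1965
  f19: (p7, p0, p1) → 25.4584
  f20: (p7, p4, p0) → 23.6910
Σ area = 664.177

Check V−E+F: 12 − 30 + 20 = 2.


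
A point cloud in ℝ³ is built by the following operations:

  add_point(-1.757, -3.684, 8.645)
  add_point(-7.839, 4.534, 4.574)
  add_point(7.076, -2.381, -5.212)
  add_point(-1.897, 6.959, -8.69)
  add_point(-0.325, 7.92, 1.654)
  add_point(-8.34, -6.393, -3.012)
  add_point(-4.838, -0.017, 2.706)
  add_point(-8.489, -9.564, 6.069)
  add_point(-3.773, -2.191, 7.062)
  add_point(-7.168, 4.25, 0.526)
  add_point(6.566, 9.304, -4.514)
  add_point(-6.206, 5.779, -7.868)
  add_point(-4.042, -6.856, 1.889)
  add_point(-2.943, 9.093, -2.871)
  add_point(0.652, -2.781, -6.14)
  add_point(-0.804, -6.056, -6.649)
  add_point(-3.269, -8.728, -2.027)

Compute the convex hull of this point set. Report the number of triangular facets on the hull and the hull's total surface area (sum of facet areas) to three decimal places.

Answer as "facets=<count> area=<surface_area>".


Extreme-point indices: [0, 1, 2, 3, 4, 5, 7, 10, 11, 13, 15, 16] — 12 of 17 on the boundary.

Per-facet area ½‖(b−a)×(c−a)‖:
  f1: (p0, p2, p7) → 75.0425
  f2: (p10, p3, p2) → 55.4659
  f3: (p10, p0, p2) → 96.5720
  f4: (p15, p3, p2) → 55.3522
  f5: (p1, p0, p7) → 51.1592
  f6: (p16, p2, p7) → 43.2418
  f7: (p16, p15, p2) → 23.3169
  f8: (p5, p1, p7) → 61.7070
  f9: (p5, p16, p7) → 26.1291
  f10: (p5, p16, p15) → 16.6460
  f11: (p13, p10, p3) → 28.7997
  f12: (p4, p10, p0) → 53.5263
  f13: (p4, p1, p0) → 48.0166
  f14: (p4, p13, p10) → 24.3828
  f15: (p4, p13, p1) → 23.3901
  f16: (p11, p15, p3) → 29.3860
  f17: (p11, p5, p15) → 52.2771
  f18: (p11, p5, p1) → 73.7969
  f19: (p11, p13, p3) → 13.8692
  f20: (p11, p13, p1) → 34.0260
Σ area = 886.103

Euler characteristic 12−30+20 = 2 ✓

facets=20 area=886.103


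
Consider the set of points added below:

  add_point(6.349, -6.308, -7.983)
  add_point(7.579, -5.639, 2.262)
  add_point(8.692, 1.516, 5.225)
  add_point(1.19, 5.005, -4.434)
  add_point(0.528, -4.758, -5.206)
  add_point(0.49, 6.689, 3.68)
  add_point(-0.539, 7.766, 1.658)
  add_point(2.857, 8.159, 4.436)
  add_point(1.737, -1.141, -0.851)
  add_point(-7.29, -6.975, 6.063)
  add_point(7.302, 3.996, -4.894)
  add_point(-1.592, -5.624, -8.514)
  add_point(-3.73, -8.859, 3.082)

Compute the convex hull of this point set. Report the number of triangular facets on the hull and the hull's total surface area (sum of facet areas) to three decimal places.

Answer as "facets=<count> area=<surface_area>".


facets=18 area=740.351

Hull vertices (11/13): indices [0, 1, 2, 3, 5, 6, 7, 9, 10, 11, 12].

Triangle areas on the boundary:
  f1: (p7, p2, p9) → 78.3489
  f2: (p10, p7, p2) → 43.7170
  f3: (p1, p2, p9) → 59.8048
  f4: (p6, p11, p9) → 116.8668
  f5: (p6, p10, p7) → 23.7360
  f6: (p12, p11, p9) → 24.7582
  f7: (p12, p1, p9) → 23.1636
  f8: (p5, p7, p9) → 13.7947
  f9: (p5, p6, p9) → 19.1198
  f10: (p5, p6, p7) → 3.4243
  f11: (p3, p10, p11) → 36.3349
  f12: (p3, p6, p11) → 32.0781
  f13: (p3, p6, p10) → 19.8779
  f14: (p0, p12, p11) → 48.6457
  f15: (p0, p12, p1) → 60.8198
  f16: (p0, p10, p11) → 43.1188
  f17: (p0, p10, p2) → 56.6451
  f18: (p0, p1, p2) → 36.0962
Σ area = 740.351

Euler: V−E+F = 11−27+18 = 2.


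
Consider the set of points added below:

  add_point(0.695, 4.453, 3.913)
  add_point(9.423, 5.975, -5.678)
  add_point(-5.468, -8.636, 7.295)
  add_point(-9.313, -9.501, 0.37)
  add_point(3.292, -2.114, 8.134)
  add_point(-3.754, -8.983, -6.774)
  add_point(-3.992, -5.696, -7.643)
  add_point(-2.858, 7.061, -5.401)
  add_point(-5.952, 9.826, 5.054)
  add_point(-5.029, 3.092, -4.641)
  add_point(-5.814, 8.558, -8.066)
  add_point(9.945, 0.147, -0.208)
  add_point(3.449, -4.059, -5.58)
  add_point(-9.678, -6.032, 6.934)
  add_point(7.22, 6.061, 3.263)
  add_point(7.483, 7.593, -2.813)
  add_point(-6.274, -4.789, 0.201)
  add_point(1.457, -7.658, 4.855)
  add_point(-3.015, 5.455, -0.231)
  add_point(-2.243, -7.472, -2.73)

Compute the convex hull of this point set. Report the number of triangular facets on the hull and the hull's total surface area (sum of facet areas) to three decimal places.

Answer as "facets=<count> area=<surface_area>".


Hull vertices (14/20): indices [1, 2, 3, 4, 5, 6, 8, 10, 11, 12, 13, 14, 15, 17].

Per-facet area ½‖(b−a)×(c−a)‖:
  f1: (p10, p8, p13) → 108.0481
  f2: (p4, p8, p13) → 97.5203
  f3: (p15, p10, p8) → 88.5179
  f4: (p17, p4, p11) → 36.5010
  f5: (p14, p4, p8) → 69.5521
  f6: (p14, p15, p8) → 43.1122
  f7: (p14, p4, p11) → 36.5406
  f8: (p1, p15, p10) → 26.6661
  f9: (p1, p14, p11) → 28.3182
  f10: (p1, p14, p15) → 9.1584
  f11: (p3, p10, p13) → 75.1537
  f12: (p2, p4, p13) → 25.2373
  f13: (p2, p17, p4) → 24.2817
  f14: (p2, p3, p13) → 17.9856
  f15: (p2, p17, p5) → 47.2354
  f16: (p2, p3, p5) → 33.3717
  f17: (p6, p1, p10) → 107.5156
  f18: (p6, p3, p10) → 70.3859
  f19: (p6, p3, p5) → 15.0958
  f20: (p12, p1, p11) → 37.5021
  f21: (p12, p17, p11) → 50.9470
  f22: (p12, p17, p5) → 48.4061
  f23: (p12, p6, p5) → 13.4205
  f24: (p12, p6, p1) → 34.6967
Σ area = 1145.170

Check V−E+F: 14 − 36 + 24 = 2.

facets=24 area=1145.170


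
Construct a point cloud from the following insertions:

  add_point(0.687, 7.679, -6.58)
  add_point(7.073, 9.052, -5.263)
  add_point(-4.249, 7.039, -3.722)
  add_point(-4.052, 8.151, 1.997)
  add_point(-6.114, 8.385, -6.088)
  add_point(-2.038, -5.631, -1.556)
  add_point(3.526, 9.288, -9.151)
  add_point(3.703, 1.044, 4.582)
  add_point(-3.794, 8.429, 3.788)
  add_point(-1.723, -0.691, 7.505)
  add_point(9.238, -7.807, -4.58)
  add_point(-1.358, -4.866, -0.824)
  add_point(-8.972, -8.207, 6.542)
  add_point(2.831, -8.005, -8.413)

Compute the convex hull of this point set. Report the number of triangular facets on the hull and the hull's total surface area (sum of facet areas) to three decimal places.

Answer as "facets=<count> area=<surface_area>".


facets=14 area=975.374

Hull vertices (9/14): indices [1, 4, 6, 7, 8, 9, 10, 12, 13].

Area of each hull facet:
  f1: (p9, p10, p12) → 93.0520
  f2: (p8, p9, p12) → 46.4809
  f3: (p13, p10, p12) → 70.5554
  f4: (p13, p6, p10) → 64.6393
  f5: (p1, p6, p10) → 44.2335
  f6: (p1, p8, p6) → 37.2542
  f7: (p4, p13, p12) → 165.6370
  f8: (p4, p13, p6) → 87.0946
  f9: (p4, p8, p12) → 89.1836
  f10: (p4, p8, p6) → 51.3621
  f11: (p7, p8, p9) → 31.2782
  f12: (p7, p1, p8) → 66.0751
  f13: (p7, p9, p10) → 39.3387
  f14: (p7, p1, p10) → 89.1892
Σ area = 975.374

Euler: V−E+F = 9−21+14 = 2.


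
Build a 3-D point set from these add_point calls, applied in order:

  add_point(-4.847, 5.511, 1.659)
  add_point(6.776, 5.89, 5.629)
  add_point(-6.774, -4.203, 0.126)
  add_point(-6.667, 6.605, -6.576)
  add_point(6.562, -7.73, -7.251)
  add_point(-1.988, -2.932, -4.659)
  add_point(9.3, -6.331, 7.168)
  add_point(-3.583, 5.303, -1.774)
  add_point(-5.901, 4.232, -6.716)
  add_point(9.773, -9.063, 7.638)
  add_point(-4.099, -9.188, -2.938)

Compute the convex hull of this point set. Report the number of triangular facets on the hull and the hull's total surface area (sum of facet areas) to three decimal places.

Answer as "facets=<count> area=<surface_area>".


facets=14 area=819.615

Points on the hull: [0, 1, 2, 3, 4, 6, 8, 9, 10] (9 of 11).

Per-facet area ½‖(b−a)×(c−a)‖:
  f1: (p1, p4, p3) → 152.8405
  f2: (p10, p9, p2) → 56.0792
  f3: (p10, p4, p9) → 87.1718
  f4: (p10, p3, p2) → 37.4244
  f5: (p0, p3, p2) → 42.5232
  f6: (p0, p1, p3) → 44.9052
  f7: (p0, p9, p2) → 94.2354
  f8: (p0, p1, p9) → 92.6664
  f9: (p6, p4, p9) → 20.6212
  f10: (p6, p1, p9) → 0.9776
  f11: (p6, p1, p4) → 92.4919
  f12: (p8, p4, p3) → 10.2297
  f13: (p8, p10, p3) → 6.3940
  f14: (p8, p10, p4) → 81.0547
Σ area = 819.615

Check V−E+F: 9 − 21 + 14 = 2.


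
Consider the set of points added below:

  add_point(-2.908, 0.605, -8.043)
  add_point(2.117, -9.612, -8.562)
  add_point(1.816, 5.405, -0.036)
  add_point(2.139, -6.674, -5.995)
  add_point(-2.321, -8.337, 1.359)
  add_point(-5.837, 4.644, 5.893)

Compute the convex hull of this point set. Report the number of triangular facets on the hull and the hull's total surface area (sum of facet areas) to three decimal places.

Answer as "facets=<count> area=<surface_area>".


Points on the hull: [0, 1, 2, 3, 4, 5] (6 of 6).

Triangle areas on the boundary:
  f1: (p1, p2, p3) → 6.7939
  f2: (p0, p2, p5) → 50.6560
  f3: (p0, p1, p2) → 57.7773
  f4: (p4, p2, p5) → 65.3191
  f5: (p4, p2, p3) → 57.6530
  f6: (p4, p1, p3) → 15.6130
  f7: (p4, p0, p5) → 84.0816
  f8: (p4, p0, p1) → 58.9867
Σ area = 396.881

Check V−E+F: 6 − 12 + 8 = 2.

facets=8 area=396.881


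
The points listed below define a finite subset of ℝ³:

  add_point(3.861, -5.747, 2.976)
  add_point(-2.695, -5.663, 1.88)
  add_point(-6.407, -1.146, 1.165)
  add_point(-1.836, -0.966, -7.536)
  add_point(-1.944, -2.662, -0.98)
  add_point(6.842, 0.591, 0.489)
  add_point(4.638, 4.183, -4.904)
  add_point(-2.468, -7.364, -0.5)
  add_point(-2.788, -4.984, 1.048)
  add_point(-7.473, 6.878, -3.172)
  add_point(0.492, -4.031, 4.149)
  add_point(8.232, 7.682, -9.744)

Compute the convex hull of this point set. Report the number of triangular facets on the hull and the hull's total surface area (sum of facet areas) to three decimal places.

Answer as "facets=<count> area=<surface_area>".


Hull vertices (9/12): indices [0, 1, 2, 3, 5, 7, 9, 10, 11].

Area of each hull facet:
  f1: (p3, p11, p9) → 71.3024
  f2: (p3, p7, p11) → 51.1864
  f3: (p5, p11, p9) → 95.6578
  f4: (p5, p10, p9) → 65.2167
  f5: (p2, p10, p9) → 29.9129
  f6: (p2, p3, p9) → 41.7497
  f7: (p2, p3, p7) → 33.6124
  f8: (p0, p5, p10) → 14.6743
  f9: (p0, p7, p11) → 70.2720
  f10: (p0, p5, p11) → 27.8991
  f11: (p1, p2, p7) → 7.9391
  f12: (p1, p2, p10) → 12.1081
  f13: (p1, p0, p7) → 9.7402
  f14: (p1, p0, p10) → 7.9649
Σ area = 539.236

Euler: V−E+F = 9−21+14 = 2.

facets=14 area=539.236


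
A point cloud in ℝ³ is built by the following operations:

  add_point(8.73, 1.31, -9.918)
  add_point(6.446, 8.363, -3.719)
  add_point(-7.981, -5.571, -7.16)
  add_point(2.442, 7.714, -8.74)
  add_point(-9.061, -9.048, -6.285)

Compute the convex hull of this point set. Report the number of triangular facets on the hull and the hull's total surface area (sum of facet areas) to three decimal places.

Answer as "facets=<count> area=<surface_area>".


Points on the hull: [0, 1, 2, 3, 4] (5 of 5).

Triangle areas on the boundary:
  f1: (p1, p0, p4) → 100.8881
  f2: (p2, p0, p4) → 26.0578
  f3: (p2, p1, p4) → 22.8228
  f4: (p3, p1, p0) → 28.2207
  f5: (p3, p2, p0) → 76.2480
  f6: (p3, p2, p1) → 50.4577
Σ area = 304.695

Euler characteristic 5−9+6 = 2 ✓

facets=6 area=304.695


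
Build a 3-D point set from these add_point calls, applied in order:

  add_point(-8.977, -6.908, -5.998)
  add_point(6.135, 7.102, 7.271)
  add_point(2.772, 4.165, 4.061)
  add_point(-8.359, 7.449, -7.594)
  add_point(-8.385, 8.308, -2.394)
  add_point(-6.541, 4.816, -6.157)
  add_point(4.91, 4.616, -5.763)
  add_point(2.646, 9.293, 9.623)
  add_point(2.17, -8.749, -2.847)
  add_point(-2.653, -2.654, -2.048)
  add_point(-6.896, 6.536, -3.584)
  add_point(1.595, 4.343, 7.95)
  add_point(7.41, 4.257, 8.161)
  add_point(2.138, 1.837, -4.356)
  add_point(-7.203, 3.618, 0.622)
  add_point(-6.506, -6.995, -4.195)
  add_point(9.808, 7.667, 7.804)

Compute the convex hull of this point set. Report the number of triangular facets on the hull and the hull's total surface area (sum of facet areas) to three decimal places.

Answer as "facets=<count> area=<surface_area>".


Extreme-point indices: [0, 3, 4, 6, 7, 8, 11, 12, 14, 15, 16] — 11 of 17 on the boundary.

Area of each hull facet:
  f1: (p7, p3, p16) → 74.3587
  f2: (p6, p3, p0) → 97.3820
  f3: (p6, p3, p16) → 92.4010
  f4: (p12, p7, p16) → 14.5892
  f5: (p11, p12, p7) → 15.2113
  f6: (p11, p14, p0) → 62.4878
  f7: (p11, p14, p7) → 27.8806
  f8: (p15, p11, p0) → 19.5217
  f9: (p8, p6, p16) → 102.5816
  f10: (p8, p12, p16) → 26.2473
  f11: (p8, p6, p0) → 81.8015
  f12: (p8, p15, p0) → 6.5892
  f13: (p8, p11, p12) → 49.3939
  f14: (p8, p15, p11) → 75.7183
  f15: (p4, p7, p3) → 29.3410
  f16: (p4, p14, p7) → 40.8717
  f17: (p4, p3, p0) → 38.0494
  f18: (p4, p14, p0) → 33.0919
Σ area = 887.518

Check V−E+F: 11 − 27 + 18 = 2.

facets=18 area=887.518


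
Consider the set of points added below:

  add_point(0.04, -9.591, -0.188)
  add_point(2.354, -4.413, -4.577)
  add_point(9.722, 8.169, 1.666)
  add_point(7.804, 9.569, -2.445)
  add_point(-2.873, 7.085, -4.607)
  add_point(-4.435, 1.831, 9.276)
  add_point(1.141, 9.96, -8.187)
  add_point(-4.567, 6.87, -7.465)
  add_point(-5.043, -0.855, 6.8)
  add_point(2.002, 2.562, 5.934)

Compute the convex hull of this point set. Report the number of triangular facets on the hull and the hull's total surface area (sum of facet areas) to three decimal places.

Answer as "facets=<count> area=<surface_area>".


facets=16 area=684.498

Extreme-point indices: [0, 1, 2, 3, 4, 5, 6, 7, 8, 9] — 10 of 10 on the boundary.

Per-facet area ½‖(b−a)×(c−a)‖:
  f1: (p7, p0, p8) → 98.1967
  f2: (p9, p0, p2) → 65.9244
  f3: (p4, p7, p6) → 10.0542
  f4: (p1, p0, p2) → 49.8378
  f5: (p1, p7, p0) → 40.0173
  f6: (p1, p7, p6) → 44.2206
  f7: (p5, p9, p2) → 17.1310
  f8: (p5, p4, p6) → 28.4358
  f9: (p5, p0, p8) → 12.7595
  f10: (p5, p9, p0) → 50.1081
  f11: (p5, p7, p8) → 29.1909
  f12: (p5, p4, p7) → 17.1783
  f13: (p3, p1, p2) → 35.9795
  f14: (p3, p1, p6) → 63.1525
  f15: (p3, p5, p2) → 40.4934
  f16: (p3, p5, p6) → 81.8187
Σ area = 684.498

Check V−E+F: 10 − 24 + 16 = 2.


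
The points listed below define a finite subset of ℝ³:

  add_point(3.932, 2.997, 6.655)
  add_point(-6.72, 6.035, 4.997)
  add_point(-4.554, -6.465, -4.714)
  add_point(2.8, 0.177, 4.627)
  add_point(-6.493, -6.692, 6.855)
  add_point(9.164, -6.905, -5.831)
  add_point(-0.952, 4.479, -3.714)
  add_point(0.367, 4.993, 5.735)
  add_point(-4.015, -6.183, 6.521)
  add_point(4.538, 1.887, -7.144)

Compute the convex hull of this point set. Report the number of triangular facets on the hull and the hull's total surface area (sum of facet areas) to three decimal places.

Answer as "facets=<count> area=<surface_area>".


facets=14 area=673.004

Extreme-point indices: [0, 1, 2, 4, 5, 6, 7, 8, 9] — 9 of 10 on the boundary.

Triangle areas on the boundary:
  f1: (p0, p4, p1) → 68.5712
  f2: (p0, p9, p5) → 69.3750
  f3: (p2, p4, p1) → 74.5076
  f4: (p2, p4, p5) → 78.3396
  f5: (p2, p9, p5) → 60.6321
  f6: (p8, p4, p5) → 14.1563
  f7: (p8, p0, p5) → 98.5892
  f8: (p8, p0, p4) → 9.5988
  f9: (p7, p0, p1) → 5.5721
  f10: (p7, p0, p9) → 28.7168
  f11: (p6, p2, p1) → 61.0280
  f12: (p6, p2, p9) → 39.8706
  f13: (p6, p7, p1) → 33.4837
  f14: (p6, p7, p9) → 30.5631
Σ area = 673.004

Check V−E+F: 9 − 21 + 14 = 2.


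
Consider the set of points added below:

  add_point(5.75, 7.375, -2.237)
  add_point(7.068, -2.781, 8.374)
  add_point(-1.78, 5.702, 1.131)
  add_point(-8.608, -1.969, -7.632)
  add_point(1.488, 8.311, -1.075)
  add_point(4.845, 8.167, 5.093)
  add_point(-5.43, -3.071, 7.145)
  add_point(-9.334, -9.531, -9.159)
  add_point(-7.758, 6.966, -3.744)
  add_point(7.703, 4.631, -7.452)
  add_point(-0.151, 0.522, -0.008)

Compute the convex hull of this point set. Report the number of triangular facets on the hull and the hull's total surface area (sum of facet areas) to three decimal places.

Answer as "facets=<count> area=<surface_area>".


facets=14 area=916.932

Hull vertices (9/11): indices [0, 1, 3, 4, 5, 6, 7, 8, 9].

Triangle areas on the boundary:
  f1: (p1, p9, p7) → 189.1464
  f2: (p6, p1, p7) → 107.1635
  f3: (p8, p4, p9) → 43.3178
  f4: (p8, p6, p7) → 120.1150
  f5: (p0, p4, p9) → 11.1636
  f6: (p5, p6, p1) → 71.7133
  f7: (p5, p0, p4) → 15.4358
  f8: (p5, p8, p4) → 24.5978
  f9: (p5, p8, p6) → 100.8520
  f10: (p5, p1, p9) → 77.6562
  f11: (p5, p0, p9) → 9.3330
  f12: (p3, p9, p7) → 60.7134
  f13: (p3, p8, p7) → 7.9155
  f14: (p3, p8, p9) → 77.8090
Σ area = 916.932

Euler: V−E+F = 9−21+14 = 2.


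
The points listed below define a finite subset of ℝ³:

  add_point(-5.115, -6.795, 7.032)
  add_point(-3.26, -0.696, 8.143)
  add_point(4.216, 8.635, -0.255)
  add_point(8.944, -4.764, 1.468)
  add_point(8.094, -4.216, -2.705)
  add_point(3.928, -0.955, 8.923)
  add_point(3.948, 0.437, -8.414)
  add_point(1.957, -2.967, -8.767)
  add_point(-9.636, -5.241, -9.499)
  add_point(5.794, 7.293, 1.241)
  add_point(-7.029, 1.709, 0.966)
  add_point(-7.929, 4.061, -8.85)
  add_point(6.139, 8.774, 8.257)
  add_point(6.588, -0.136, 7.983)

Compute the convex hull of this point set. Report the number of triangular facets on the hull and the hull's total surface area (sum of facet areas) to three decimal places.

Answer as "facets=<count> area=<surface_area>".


facets=24 area=995.617

Points on the hull: [0, 1, 2, 3, 4, 5, 6, 7, 8, 9, 10, 11, 12, 13] (14 of 14).

Per-facet area ½‖(b−a)×(c−a)‖:
  f1: (p0, p3, p8) → 130.3107
  f2: (p10, p0, p8) → 67.9654
  f3: (p5, p0, p3) → 53.1425
  f4: (p9, p12, p3) → 44.0898
  f5: (p1, p10, p12) → 56.0087
  f6: (p1, p10, p0) → 27.3578
  f7: (p1, p5, p12) → 35.5961
  f8: (p1, p5, p0) → 22.5415
  f9: (p13, p12, p3) → 29.9457
  f10: (p13, p5, p3) → 11.4572
  f11: (p13, p5, p12) → 12.7802
  f12: (p4, p9, p3) → 26.2648
  f13: (p4, p9, p6) → 48.2359
  f14: (p4, p7, p6) → 16.4981
  f15: (p4, p3, p8) → 34.7456
  f16: (p4, p7, p8) → 36.5795
  f17: (p11, p10, p12) → 77.3460
  f18: (p11, p10, p8) → 47.5218
  f19: (p11, p7, p8) → 52.1410
  f20: (p11, p7, p6) → 23.9202
  f21: (p2, p9, p6) → 14.7585
  f22: (p2, p11, p6) → 70.9521
  f23: (p2, p9, p12) → 7.9770
  f24: (p2, p11, p12) → 47.4808
Σ area = 995.617

Euler: V−E+F = 14−36+24 = 2.


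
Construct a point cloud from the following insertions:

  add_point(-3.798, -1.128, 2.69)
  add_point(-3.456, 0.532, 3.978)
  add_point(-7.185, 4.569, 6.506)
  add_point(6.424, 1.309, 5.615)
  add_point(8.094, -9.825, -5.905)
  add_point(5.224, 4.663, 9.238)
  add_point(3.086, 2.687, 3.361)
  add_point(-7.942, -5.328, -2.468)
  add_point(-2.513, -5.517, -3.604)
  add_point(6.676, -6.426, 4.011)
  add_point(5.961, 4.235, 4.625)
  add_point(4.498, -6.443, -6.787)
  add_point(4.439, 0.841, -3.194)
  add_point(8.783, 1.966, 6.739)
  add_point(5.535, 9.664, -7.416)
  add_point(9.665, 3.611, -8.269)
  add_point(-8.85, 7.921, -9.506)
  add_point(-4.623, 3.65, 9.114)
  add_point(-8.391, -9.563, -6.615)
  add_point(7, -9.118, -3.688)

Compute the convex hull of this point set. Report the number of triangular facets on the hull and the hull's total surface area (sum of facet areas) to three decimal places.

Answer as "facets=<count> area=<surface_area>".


13 of the 20 inputs are extreme points: [2, 4, 5, 7, 9, 11, 13, 14, 15, 16, 17, 18, 19].

Facet areas (half cross-product norm):
  f1: (p14, p15, p16) → 48.6018
  f2: (p13, p4, p15) → 99.5694
  f3: (p13, p14, p15) → 55.6907
  f4: (p13, p14, p5) → 42.0275
  f5: (p2, p14, p16) → 117.5739
  f6: (p2, p14, p5) → 108.5581
  f7: (p2, p18, p16) → 135.8389
  f8: (p2, p18, p7) → 1.6995
  f9: (p11, p4, p15) → 27.3344
  f10: (p11, p18, p4) → 28.0737
  f11: (p11, p15, p16) → 105.6170
  f12: (p11, p18, p16) → 114.9578
  f13: (p9, p13, p5) → 20.4534
  f14: (p9, p13, p4) → 40.1372
  f15: (p17, p18, p7) → 8.8529
  f16: (p17, p9, p18) → 143.3069
  f17: (p17, p2, p7) → 23.8767
  f18: (p17, p2, p5) → 14.0222
  f19: (p17, p9, p5) → 61.0936
  f20: (p19, p18, p4) → 19.5160
  f21: (p19, p9, p4) → 4.0930
  f22: (p19, p9, p18) → 63.2757
Σ area = 1284.171

Euler: V−E+F = 13−33+22 = 2.

facets=22 area=1284.171


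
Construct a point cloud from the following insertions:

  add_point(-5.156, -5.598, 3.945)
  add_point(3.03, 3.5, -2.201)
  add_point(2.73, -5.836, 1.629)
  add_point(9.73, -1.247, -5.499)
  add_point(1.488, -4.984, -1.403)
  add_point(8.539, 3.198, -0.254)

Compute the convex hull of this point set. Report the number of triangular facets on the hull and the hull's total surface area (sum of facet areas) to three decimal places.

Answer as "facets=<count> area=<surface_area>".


Hull vertices (6/6): indices [0, 1, 2, 3, 4, 5].

Area of each hull facet:
  f1: (p5, p1, p0) → 37.0715
  f2: (p5, p2, p0) → 37.8583
  f3: (p5, p1, p3) → 20.3793
  f4: (p5, p2, p3) → 36.2051
  f5: (p4, p1, p0) → 35.6882
  f6: (p4, p1, p3) → 35.7985
  f7: (p4, p2, p0) → 13.8388
  f8: (p4, p2, p3) → 16.5993
Σ area = 233.439

Euler: V−E+F = 6−12+8 = 2.

facets=8 area=233.439


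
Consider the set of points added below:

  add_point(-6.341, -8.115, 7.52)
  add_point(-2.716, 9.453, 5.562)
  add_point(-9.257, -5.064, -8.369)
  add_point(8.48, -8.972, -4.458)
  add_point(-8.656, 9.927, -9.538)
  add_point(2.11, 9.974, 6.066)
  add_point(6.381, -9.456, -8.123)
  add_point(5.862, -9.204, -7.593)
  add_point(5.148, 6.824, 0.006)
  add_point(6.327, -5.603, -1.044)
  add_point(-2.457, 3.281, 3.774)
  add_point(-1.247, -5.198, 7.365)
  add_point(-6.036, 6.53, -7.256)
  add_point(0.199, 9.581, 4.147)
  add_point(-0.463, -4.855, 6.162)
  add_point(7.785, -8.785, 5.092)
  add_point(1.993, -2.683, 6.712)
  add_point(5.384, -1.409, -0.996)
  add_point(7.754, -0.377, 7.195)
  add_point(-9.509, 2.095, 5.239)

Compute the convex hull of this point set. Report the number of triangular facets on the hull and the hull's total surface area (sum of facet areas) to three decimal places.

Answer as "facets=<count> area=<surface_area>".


facets=18 area=1312.221

Extreme-point indices: [0, 1, 2, 3, 4, 5, 6, 8, 15, 18, 19] — 11 of 20 on the boundary.

Triangle areas on the boundary:
  f1: (p2, p4, p19) → 106.3331
  f2: (p1, p4, p19) → 78.6006
  f3: (p1, p4, p5) → 35.2765
  f4: (p8, p4, p5) → 63.7126
  f5: (p6, p2, p4) → 118.8942
  f6: (p6, p8, p3) → 34.5711
  f7: (p6, p8, p4) → 155.5522
  f8: (p6, p15, p3) → 11.4723
  f9: (p0, p2, p19) → 81.2721
  f10: (p0, p6, p2) → 129.7753
  f11: (p0, p6, p15) → 95.2532
  f12: (p0, p1, p19) → 47.9578
  f13: (p0, p1, p5) → 42.1194
  f14: (p18, p8, p5) → 38.7186
  f15: (p18, p15, p3) → 40.0623
  f16: (p18, p8, p3) → 75.4827
  f17: (p18, p0, p5) → 95.2377
  f18: (p18, p0, p15) → 61.9293
Σ area = 1312.221

Euler characteristic 11−27+18 = 2 ✓


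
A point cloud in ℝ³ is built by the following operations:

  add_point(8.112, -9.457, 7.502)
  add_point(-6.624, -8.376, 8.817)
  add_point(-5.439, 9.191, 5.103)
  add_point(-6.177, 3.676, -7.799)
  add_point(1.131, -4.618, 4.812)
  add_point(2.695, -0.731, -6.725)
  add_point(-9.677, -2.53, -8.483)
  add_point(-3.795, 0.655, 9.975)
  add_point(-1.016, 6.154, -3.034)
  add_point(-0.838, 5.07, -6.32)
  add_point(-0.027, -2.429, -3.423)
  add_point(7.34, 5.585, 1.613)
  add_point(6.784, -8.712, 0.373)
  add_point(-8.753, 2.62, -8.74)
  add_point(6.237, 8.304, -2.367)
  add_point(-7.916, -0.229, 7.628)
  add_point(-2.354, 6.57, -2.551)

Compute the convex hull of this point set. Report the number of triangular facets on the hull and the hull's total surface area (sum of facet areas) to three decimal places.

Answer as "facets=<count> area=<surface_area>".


facets=22 area=1108.345

13 of the 17 inputs are extreme points: [0, 1, 2, 3, 5, 6, 7, 9, 11, 12, 13, 14, 15].

Per-facet area ½‖(b−a)×(c−a)‖:
  f1: (p1, p7, p0) → 69.0628
  f2: (p13, p5, p6) → 31.4812
  f3: (p11, p7, p0) → 104.7518
  f4: (p11, p7, p2) → 66.1571
  f5: (p11, p14, p2) → 33.5719
  f6: (p15, p7, p2) → 23.4377
  f7: (p15, p1, p7) → 20.0972
  f8: (p15, p1, p6) → 68.1989
  f9: (p15, p13, p6) → 42.6212
  f10: (p15, p13, p2) → 76.8924
  f11: (p12, p5, p14) → 59.3503
  f12: (p12, p11, p0) → 52.3433
  f13: (p12, p11, p14) → 31.3539
  f14: (p12, p5, p6) → 67.9627
  f15: (p12, p1, p6) → 137.3476
  f16: (p12, p1, p0) → 53.7880
  f17: (p3, p14, p2) → 85.8798
  f18: (p3, p13, p2) → 18.0995
  f19: (p9, p13, p5) → 28.6634
  f20: (p9, p3, p13) → 1.1966
  f21: (p9, p5, p14) → 29.5958
  f22: (p9, p3, p14) → 6.4919
Σ area = 1108.345

Euler: V−E+F = 13−33+22 = 2.


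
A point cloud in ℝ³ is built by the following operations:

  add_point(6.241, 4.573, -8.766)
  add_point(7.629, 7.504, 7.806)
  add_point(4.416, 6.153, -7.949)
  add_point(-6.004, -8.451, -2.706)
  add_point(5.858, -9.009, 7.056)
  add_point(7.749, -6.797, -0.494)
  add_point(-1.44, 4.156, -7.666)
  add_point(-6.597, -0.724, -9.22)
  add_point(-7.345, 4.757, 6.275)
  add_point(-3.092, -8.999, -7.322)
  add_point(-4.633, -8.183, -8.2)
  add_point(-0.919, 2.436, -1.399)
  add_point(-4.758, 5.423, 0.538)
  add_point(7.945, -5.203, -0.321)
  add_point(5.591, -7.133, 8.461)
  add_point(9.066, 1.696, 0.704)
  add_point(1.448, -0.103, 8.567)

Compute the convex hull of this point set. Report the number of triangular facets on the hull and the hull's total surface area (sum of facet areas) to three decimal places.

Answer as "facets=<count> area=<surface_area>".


facets=26 area=1061.846

15 of the 17 inputs are extreme points: [0, 1, 2, 3, 4, 5, 6, 7, 8, 9, 10, 12, 14, 15, 16].

Facet areas (half cross-product norm):
  f1: (p1, p4, p15) → 59.3597
  f2: (p3, p7, p8) → 78.0442
  f3: (p16, p1, p8) → 50.0470
  f4: (p12, p7, p8) → 28.4645
  f5: (p12, p1, p8) → 45.7322
  f6: (p2, p12, p1) → 86.8122
  f7: (p14, p1, p4) → 11.6401
  f8: (p14, p16, p1) → 37.6310
  f9: (p14, p16, p8) → 23.0349
  f10: (p14, p3, p8) → 118.9415
  f11: (p14, p3, p4) → 17.4981
  f12: (p0, p1, p15) → 41.7574
  f13: (p0, p2, p1) → 20.0461
  f14: (p0, p2, p7) → 16.1104
  f15: (p6, p12, p7) → 32.4745
  f16: (p6, p2, p7) → 10.7904
  f17: (p6, p2, p12) → 25.9631
  f18: (p9, p3, p4) → 41.8504
  f19: (p10, p0, p7) → 53.6109
  f20: (p10, p9, p0) → 16.1078
  f21: (p10, p3, p7) → 21.9157
  f22: (p10, p9, p3) → 5.3362
  f23: (p5, p9, p4) → 50.9389
  f24: (p5, p9, p0) → 88.7574
  f25: (p5, p4, p15) → 34.5703
  f26: (p5, p0, p15) → 44.4114
Σ area = 1061.846

Check V−E+F: 15 − 39 + 26 = 2.


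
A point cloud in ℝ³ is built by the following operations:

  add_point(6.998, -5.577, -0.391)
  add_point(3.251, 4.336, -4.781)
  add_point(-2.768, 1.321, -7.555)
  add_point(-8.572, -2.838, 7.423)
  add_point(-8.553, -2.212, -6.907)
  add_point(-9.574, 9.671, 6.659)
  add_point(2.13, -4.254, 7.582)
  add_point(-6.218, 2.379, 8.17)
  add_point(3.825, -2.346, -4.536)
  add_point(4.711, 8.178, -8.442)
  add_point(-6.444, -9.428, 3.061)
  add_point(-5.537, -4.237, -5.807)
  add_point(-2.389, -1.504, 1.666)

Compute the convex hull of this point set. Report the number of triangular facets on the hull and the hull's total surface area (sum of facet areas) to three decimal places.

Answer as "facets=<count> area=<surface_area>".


Hull vertices (11/13): indices [0, 2, 3, 4, 5, 6, 7, 8, 9, 10, 11].

Area of each hull facet:
  f1: (p4, p9, p5) → 146.1659
  f2: (p6, p10, p0) → 51.8291
  f3: (p6, p9, p5) → 168.6670
  f4: (p6, p9, p0) → 73.9294
  f5: (p11, p10, p0) → 67.3238
  f6: (p11, p4, p10) → 17.5050
  f7: (p3, p6, p10) → 41.2950
  f8: (p3, p4, p5) → 89.6773
  f9: (p3, p4, p10) → 50.9119
  f10: (p8, p9, p0) → 25.1678
  f11: (p8, p11, p0) → 25.8156
  f12: (p2, p4, p9) → 6.6560
  f13: (p2, p11, p4) → 12.0025
  f14: (p2, p8, p9) → 39.9631
  f15: (p2, p8, p11) → 25.9468
  f16: (p7, p6, p5) → 21.8435
  f17: (p7, p3, p5) → 18.5813
  f18: (p7, p3, p6) → 29.8421
Σ area = 913.123

Euler characteristic 11−27+18 = 2 ✓

facets=18 area=913.123


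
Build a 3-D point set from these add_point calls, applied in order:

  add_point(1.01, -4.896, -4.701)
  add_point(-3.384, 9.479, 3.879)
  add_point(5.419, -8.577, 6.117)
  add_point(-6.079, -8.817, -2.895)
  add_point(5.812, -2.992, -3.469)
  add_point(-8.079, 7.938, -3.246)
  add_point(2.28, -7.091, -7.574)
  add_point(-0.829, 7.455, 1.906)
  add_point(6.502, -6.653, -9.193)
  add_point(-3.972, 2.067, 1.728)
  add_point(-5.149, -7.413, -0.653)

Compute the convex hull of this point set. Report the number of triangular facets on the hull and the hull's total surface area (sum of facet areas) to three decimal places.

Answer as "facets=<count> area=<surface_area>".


Points on the hull: [1, 2, 3, 4, 5, 6, 7, 8, 10] (9 of 11).

Per-facet area ½‖(b−a)×(c−a)‖:
  f1: (p2, p3, p8) → 94.1263
  f2: (p7, p8, p5) → 86.3439
  f3: (p6, p8, p5) → 36.4443
  f4: (p6, p3, p5) → 81.8486
  f5: (p6, p3, p8) → 3.6197
  f6: (p4, p2, p8) → 33.7064
  f7: (p4, p7, p8) → 27.7445
  f8: (p4, p7, p2) → 74.8799
  f9: (p10, p2, p3) → 13.2560
  f10: (p10, p3, p5) → 21.2359
  f11: (p1, p7, p2) → 27.1437
  f12: (p1, p10, p2) → 109.7834
  f13: (p1, p7, p5) → 16.3143
  f14: (p1, p10, p5) → 68.5467
Σ area = 694.994

Euler: V−E+F = 9−21+14 = 2.

facets=14 area=694.994


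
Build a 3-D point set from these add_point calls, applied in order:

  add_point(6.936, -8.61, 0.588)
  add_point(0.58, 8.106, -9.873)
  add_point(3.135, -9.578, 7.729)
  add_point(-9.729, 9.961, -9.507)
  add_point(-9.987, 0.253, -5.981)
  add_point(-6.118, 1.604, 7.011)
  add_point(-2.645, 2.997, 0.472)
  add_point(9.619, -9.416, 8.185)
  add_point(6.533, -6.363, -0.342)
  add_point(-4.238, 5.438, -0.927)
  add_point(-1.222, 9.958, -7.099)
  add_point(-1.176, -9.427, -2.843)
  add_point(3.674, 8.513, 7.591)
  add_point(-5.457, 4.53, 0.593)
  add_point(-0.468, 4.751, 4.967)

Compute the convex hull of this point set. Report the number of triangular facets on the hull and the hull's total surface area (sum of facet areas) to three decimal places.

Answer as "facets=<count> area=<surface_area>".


11 of the 15 inputs are extreme points: [0, 1, 2, 3, 4, 5, 7, 8, 10, 11, 12].

Per-facet area ½‖(b−a)×(c−a)‖:
  f1: (p3, p1, p4) → 53.6850
  f2: (p5, p3, p4) → 68.5669
  f3: (p11, p1, p4) → 92.3653
  f4: (p11, p5, p4) → 86.3253
  f5: (p12, p1, p7) → 167.2895
  f6: (p12, p5, p7) → 108.5663
  f7: (p12, p5, p3) → 112.9645
  f8: (p0, p11, p7) → 26.9478
  f9: (p0, p11, p1) → 83.8764
  f10: (p2, p5, p7) → 37.0940
  f11: (p2, p11, p7) → 33.3140
  f12: (p2, p11, p5) → 79.2366
  f13: (p10, p3, p1) → 16.1904
  f14: (p10, p12, p1) → 25.5946
  f15: (p10, p12, p3) → 56.9471
  f16: (p8, p1, p7) → 50.1132
  f17: (p8, p0, p7) → 8.6491
  f18: (p8, p0, p1) → 5.5491
Σ area = 1113.275

Check V−E+F: 11 − 27 + 18 = 2.

facets=18 area=1113.275


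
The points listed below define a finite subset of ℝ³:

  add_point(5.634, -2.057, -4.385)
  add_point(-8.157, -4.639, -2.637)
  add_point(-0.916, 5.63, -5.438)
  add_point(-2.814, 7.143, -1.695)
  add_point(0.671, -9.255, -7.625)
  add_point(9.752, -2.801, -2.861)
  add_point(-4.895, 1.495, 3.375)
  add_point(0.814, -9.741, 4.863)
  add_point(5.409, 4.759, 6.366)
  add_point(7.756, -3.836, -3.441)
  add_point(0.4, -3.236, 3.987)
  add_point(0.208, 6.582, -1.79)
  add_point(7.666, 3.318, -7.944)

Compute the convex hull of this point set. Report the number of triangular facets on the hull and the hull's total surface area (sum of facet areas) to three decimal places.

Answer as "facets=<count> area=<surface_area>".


Points on the hull: [1, 2, 3, 4, 5, 6, 7, 8, 11, 12] (10 of 13).

Area of each hull facet:
  f1: (p7, p8, p5) → 82.0520
  f2: (p12, p8, p5) → 52.0288
  f3: (p6, p3, p1) → 35.7353
  f4: (p6, p8, p3) → 42.3645
  f5: (p6, p7, p1) → 54.5084
  f6: (p6, p7, p8) → 69.9080
  f7: (p4, p12, p5) → 49.7888
  f8: (p4, p7, p1) → 63.1129
  f9: (p4, p7, p5) → 70.0167
  f10: (p2, p3, p1) → 28.3847
  f11: (p2, p4, p1) → 70.0728
  f12: (p2, p4, p12) → 64.5231
  f13: (p11, p8, p3) → 12.8585
  f14: (p11, p12, p8) → 50.1535
  f15: (p11, p2, p3) → 5.9167
  f16: (p11, p2, p12) → 18.1452
Σ area = 769.570

Euler characteristic 10−24+16 = 2 ✓

facets=16 area=769.570


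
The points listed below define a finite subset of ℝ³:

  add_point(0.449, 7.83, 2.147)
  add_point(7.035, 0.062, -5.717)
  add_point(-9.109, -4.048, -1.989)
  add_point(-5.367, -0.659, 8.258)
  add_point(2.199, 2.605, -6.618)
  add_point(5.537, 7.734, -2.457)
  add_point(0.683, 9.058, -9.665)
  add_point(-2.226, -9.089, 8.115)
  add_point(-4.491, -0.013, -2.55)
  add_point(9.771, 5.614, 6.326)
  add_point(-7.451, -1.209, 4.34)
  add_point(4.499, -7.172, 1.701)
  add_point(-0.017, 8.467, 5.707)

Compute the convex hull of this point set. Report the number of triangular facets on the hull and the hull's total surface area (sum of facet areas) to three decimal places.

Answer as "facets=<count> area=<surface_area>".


facets=18 area=901.753

Points on the hull: [1, 2, 3, 4, 5, 6, 7, 9, 10, 11, 12] (11 of 13).

Facet areas (half cross-product norm):
  f1: (p3, p7, p9) → 74.1835
  f2: (p12, p3, p9) → 54.1786
  f3: (p11, p7, p9) → 67.5099
  f4: (p11, p1, p9) → 69.0631
  f5: (p11, p7, p2) → 61.1387
  f6: (p11, p1, p2) → 76.6354
  f7: (p10, p12, p3) → 24.1336
  f8: (p10, p7, p2) → 35.9452
  f9: (p10, p3, p7) → 20.1054
  f10: (p6, p10, p2) → 64.3962
  f11: (p6, p10, p12) → 94.4041
  f12: (p5, p12, p9) → 43.5482
  f13: (p5, p6, p12) → 40.6795
  f14: (p5, p1, p9) → 42.1468
  f15: (p5, p6, p1) → 37.1006
  f16: (p4, p1, p2) → 34.6661
  f17: (p4, p6, p2) → 46.6651
  f18: (p4, p6, p1) → 15.2528
Σ area = 901.753

Check V−E+F: 11 − 27 + 18 = 2.


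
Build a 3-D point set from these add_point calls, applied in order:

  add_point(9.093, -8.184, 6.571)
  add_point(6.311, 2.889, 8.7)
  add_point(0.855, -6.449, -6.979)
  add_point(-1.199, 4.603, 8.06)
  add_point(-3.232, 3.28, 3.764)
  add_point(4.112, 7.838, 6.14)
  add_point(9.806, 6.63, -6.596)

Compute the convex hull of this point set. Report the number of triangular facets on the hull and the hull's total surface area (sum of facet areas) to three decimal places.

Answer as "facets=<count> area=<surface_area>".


facets=10 area=656.663

Points on the hull: [0, 1, 2, 3, 4, 5, 6] (7 of 7).

Per-facet area ½‖(b−a)×(c−a)‖:
  f1: (p2, p6, p4) → 109.5565
  f2: (p2, p0, p4) → 110.3165
  f3: (p2, p0, p6) → 123.2828
  f4: (p5, p6, p4) → 62.6896
  f5: (p3, p0, p4) → 40.6386
  f6: (p3, p5, p4) → 15.6870
  f7: (p1, p0, p6) → 93.6655
  f8: (p1, p5, p6) → 41.3431
  f9: (p1, p3, p0) → 40.5462
  f10: (p1, p3, p5) → 18.9367
Σ area = 656.663

Euler characteristic 7−15+10 = 2 ✓


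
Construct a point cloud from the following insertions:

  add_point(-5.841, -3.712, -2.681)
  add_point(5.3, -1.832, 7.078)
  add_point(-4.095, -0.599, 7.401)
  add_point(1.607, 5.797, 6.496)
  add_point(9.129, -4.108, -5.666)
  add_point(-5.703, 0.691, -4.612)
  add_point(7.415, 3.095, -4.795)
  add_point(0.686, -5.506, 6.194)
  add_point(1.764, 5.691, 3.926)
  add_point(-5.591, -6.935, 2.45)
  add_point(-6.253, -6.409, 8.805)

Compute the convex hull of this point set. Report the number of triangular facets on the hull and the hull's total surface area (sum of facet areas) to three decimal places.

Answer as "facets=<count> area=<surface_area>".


Hull vertices (11/11): indices [0, 1, 2, 3, 4, 5, 6, 7, 8, 9, 10].

Facet areas (half cross-product norm):
  f1: (p1, p3, p10) → 53.1876
  f2: (p7, p1, p10) → 14.9448
  f3: (p7, p1, p4) → 40.2448
  f4: (p7, p9, p10) → 21.5855
  f5: (p7, p9, p4) → 54.2003
  f6: (p2, p3, p10) → 10.2954
  f7: (p2, p5, p10) → 37.2932
  f8: (p2, p5, p3) → 52.2739
  f9: (p0, p9, p10) → 11.8977
  f10: (p0, p5, p10) → 22.6974
  f11: (p0, p9, p4) → 46.0143
  f12: (p0, p5, p4) → 36.5962
  f13: (p6, p5, p4) → 49.6461
  f14: (p6, p1, p4) → 47.3539
  f15: (p6, p1, p3) → 52.2110
  f16: (p8, p5, p3) → 11.9025
  f17: (p8, p6, p3) → 7.1780
  f18: (p8, p6, p5) → 62.4129
Σ area = 631.936

Check V−E+F: 11 − 27 + 18 = 2.

facets=18 area=631.936


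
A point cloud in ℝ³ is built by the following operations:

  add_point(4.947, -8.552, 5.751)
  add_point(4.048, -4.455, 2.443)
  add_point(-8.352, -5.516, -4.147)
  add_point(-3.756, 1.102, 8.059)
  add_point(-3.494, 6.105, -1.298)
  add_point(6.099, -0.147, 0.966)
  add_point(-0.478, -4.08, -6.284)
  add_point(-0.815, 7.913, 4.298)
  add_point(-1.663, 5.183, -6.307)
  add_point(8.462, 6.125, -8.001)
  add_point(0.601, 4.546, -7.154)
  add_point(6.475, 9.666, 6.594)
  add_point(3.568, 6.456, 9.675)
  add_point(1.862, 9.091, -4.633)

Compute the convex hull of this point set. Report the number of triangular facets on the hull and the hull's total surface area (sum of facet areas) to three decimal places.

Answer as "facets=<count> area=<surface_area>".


facets=20 area=883.791

Extreme-point indices: [0, 2, 3, 4, 6, 7, 8, 9, 10, 11, 12, 13] — 12 of 14 on the boundary.

Area of each hull facet:
  f1: (p6, p0, p2) → 57.4907
  f2: (p6, p0, p9) → 94.8873
  f3: (p8, p4, p2) → 34.0077
  f4: (p3, p4, p2) → 66.5461
  f5: (p3, p0, p2) → 92.9609
  f6: (p3, p12, p0) → 60.6820
  f7: (p11, p0, p9) → 133.6283
  f8: (p11, p12, p0) → 38.1515
  f9: (p10, p6, p9) → 33.3174
  f10: (p10, p8, p9) → 4.9913
  f11: (p10, p6, p2) → 34.3553
  f12: (p10, p8, p2) → 15.1728
  f13: (p7, p11, p12) → 18.3509
  f14: (p7, p3, p12) → 28.1888
  f15: (p7, p3, p4) → 26.8723
  f16: (p13, p7, p11) → 36.8420
  f17: (p13, p8, p9) → 21.8315
  f18: (p13, p11, p9) → 48.2790
  f19: (p13, p8, p4) → 14.6868
  f20: (p13, p7, p4) → 22.5480
Σ area = 883.791

Euler: V−E+F = 12−30+20 = 2.
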